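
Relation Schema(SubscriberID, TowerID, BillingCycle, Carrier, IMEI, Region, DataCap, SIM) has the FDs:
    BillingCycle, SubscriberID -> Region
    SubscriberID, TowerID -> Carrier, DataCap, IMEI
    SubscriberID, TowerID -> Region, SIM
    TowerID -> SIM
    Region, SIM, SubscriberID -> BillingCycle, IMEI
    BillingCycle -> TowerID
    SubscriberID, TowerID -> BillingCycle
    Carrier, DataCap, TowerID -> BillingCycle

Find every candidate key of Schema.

{BillingCycle, SubscriberID}, {Region, SIM, SubscriberID}, {SubscriberID, TowerID}

{SubscriberID} never appears on the right of any FD, so every key must include it.
Closure of {BillingCycle, SubscriberID} is {BillingCycle, Carrier, DataCap, IMEI, Region, SIM, SubscriberID, TowerID}, the whole schema; {BillingCycle, SubscriberID} is a candidate key.
Closure of {SubscriberID, TowerID} is {BillingCycle, Carrier, DataCap, IMEI, Region, SIM, SubscriberID, TowerID}, the whole schema; {SubscriberID, TowerID} is a candidate key.
Closure of {Region, SIM, SubscriberID} is {BillingCycle, Carrier, DataCap, IMEI, Region, SIM, SubscriberID, TowerID}, the whole schema; {Region, SIM, SubscriberID} is a candidate key.
No proper subset of any of these is a key, and no other minimal superkey exists.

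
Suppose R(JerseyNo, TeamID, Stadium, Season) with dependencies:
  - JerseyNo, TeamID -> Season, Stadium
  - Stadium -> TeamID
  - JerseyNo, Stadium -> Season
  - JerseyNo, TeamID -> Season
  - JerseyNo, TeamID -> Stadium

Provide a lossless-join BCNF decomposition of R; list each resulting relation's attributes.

{JerseyNo, Season, Stadium}; {Stadium, TeamID}

Candidate keys of the original relation: {JerseyNo, Stadium}, {JerseyNo, TeamID}.
{JerseyNo, Season, Stadium, TeamID}: {Stadium} determines {Stadium, TeamID} here but is not a superkey — split on Stadium -> TeamID, giving {Stadium, TeamID} and {JerseyNo, Season, Stadium}.
{Stadium, TeamID} is in BCNF.
{JerseyNo, Season, Stadium} is in BCNF.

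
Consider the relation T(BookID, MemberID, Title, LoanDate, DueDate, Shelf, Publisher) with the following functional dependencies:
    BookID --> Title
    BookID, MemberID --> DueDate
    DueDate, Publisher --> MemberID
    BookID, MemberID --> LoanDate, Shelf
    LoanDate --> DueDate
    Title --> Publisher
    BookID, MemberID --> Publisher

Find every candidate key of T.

{BookID, DueDate}, {BookID, LoanDate}, {BookID, MemberID}

{BookID} never appears on the right of any FD, so every key must include it.
{BookID, DueDate}⁺ = {BookID, DueDate, LoanDate, MemberID, Publisher, Shelf, Title}, which is every attribute, so {BookID, DueDate} is a candidate key.
{BookID, LoanDate}⁺ = {BookID, DueDate, LoanDate, MemberID, Publisher, Shelf, Title}, which is every attribute, so {BookID, LoanDate} is a candidate key.
{BookID, MemberID}⁺ = {BookID, DueDate, LoanDate, MemberID, Publisher, Shelf, Title}, which is every attribute, so {BookID, MemberID} is a candidate key.
Any other superkey properly contains one of these, so there are no further candidate keys.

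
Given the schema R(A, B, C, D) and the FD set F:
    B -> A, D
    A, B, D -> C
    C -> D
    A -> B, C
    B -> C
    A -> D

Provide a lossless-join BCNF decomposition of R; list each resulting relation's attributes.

{A, B, C}; {C, D}

Candidate keys of the original relation: {A}, {B}.
{A, B, C, D}: {C} determines {C, D} here but is not a superkey — split on C -> D, giving {C, D} and {A, B, C}.
{C, D}: every determinant is a superkey — BCNF.
{A, B, C}: every determinant is a superkey — BCNF.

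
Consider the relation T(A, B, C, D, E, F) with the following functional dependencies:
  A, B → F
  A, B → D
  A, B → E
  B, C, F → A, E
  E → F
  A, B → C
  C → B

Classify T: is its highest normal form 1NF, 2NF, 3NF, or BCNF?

Candidate keys: {A, B}, {A, C}, {C, E}, {C, F}. Prime attributes: {A, B, C, E, F}.
E → F: {E}⁺ = {E, F}, which is not all of the attributes, so the left side is not a superkey — BCNF is violated.
Since {F} ⊆ prime attributes and every other non-superkey FD also has a prime right side, the schema is in 3NF.

3NF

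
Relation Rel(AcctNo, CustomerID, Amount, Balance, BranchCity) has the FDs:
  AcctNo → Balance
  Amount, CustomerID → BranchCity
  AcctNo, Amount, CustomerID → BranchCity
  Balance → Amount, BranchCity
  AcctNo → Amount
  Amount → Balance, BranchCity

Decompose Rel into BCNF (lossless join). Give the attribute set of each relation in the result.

{AcctNo, Balance}; {AcctNo, CustomerID}; {Amount, Balance, BranchCity}

Candidate key of the original relation: {AcctNo, CustomerID}.
Within {AcctNo, Amount, Balance, BranchCity, CustomerID}: {AcctNo}⁺ ∩ {AcctNo, Amount, Balance, BranchCity, CustomerID} = {AcctNo, Amount, Balance, BranchCity}, not the whole set, so AcctNo → Amount, Balance, BranchCity violates BCNF; decompose into {AcctNo, Amount, Balance, BranchCity} and {AcctNo, CustomerID}.
Within {AcctNo, Amount, Balance, BranchCity}: {Balance}⁺ ∩ {AcctNo, Amount, Balance, BranchCity} = {Amount, Balance, BranchCity}, not the whole set, so Balance → Amount, BranchCity violates BCNF; decompose into {Amount, Balance, BranchCity} and {AcctNo, Balance}.
{Amount, Balance, BranchCity}: every determinant is a superkey — BCNF.
{AcctNo, Balance}: every determinant is a superkey — BCNF.
{AcctNo, CustomerID}: every determinant is a superkey — BCNF.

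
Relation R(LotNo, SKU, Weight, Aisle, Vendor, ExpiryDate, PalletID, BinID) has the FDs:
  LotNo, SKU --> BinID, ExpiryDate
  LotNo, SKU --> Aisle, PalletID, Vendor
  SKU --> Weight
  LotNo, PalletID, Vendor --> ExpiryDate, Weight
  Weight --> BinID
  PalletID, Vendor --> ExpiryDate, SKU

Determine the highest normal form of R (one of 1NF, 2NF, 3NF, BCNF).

1NF

Candidate keys: {LotNo, PalletID, Vendor}, {LotNo, SKU}. Prime attributes: {LotNo, PalletID, SKU, Vendor}.
SKU --> Weight breaks BCNF: {SKU}⁺ = {BinID, SKU, Weight}, so {SKU} is not a superkey.
Because {Weight} is non-prime and the left side of SKU --> Weight is not a superkey, the relation is not in 3NF.
The proper key subset {SKU} of {LotNo, SKU} determines non-prime {BinID, Weight}, so the relation is not even in 2NF.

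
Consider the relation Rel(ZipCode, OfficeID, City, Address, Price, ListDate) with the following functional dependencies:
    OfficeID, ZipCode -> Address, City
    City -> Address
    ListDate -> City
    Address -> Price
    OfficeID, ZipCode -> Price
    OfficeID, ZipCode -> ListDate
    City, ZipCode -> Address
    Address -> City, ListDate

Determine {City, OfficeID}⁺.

{Address, City, ListDate, OfficeID, Price}

Start with {City, OfficeID}.
City -> Address applies; add {Address} → now {Address, City, OfficeID}.
Address -> Price applies; add {Price} → now {Address, City, OfficeID, Price}.
Address -> City, ListDate applies; add {ListDate} → now {Address, City, ListDate, OfficeID, Price}.
No further FD applies.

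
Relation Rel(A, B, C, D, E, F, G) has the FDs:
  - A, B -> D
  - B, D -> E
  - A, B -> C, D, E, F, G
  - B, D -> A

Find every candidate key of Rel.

{A, B}, {B, D}

Attributes never on any right-hand side: {B} — every candidate key must contain it.
{A, B} is a candidate key since {A, B}⁺ = {A, B, C, D, E, F, G} covers every attribute.
{B, D} is a candidate key since {B, D}⁺ = {A, B, C, D, E, F, G} covers every attribute.
These are minimal and exhaustive — every other superkey contains one of them.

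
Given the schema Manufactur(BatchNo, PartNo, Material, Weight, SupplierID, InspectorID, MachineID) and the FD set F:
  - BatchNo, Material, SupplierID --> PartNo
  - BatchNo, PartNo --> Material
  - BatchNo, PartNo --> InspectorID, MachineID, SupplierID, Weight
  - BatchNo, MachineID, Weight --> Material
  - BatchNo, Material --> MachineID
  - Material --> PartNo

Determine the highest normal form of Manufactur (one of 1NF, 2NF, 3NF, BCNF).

Candidate keys: {BatchNo, MachineID, Weight}, {BatchNo, Material}, {BatchNo, PartNo}. Prime attributes: {BatchNo, MachineID, Material, PartNo, Weight}.
For Material --> PartNo we have {Material}⁺ = {Material, PartNo}; {Material} is not a superkey, so BCNF fails.
But every attribute on its right side ({PartNo}) is prime, and the same holds for every other non-superkey FD, so 3NF still holds.

3NF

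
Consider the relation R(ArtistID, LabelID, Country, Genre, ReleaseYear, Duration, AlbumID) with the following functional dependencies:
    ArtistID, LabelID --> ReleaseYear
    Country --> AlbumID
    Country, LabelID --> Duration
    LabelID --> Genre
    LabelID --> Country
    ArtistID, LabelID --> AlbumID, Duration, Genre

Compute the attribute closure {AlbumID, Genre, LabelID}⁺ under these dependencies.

{AlbumID, Country, Duration, Genre, LabelID}

Start with {AlbumID, Genre, LabelID}.
LabelID --> Country applies; add {Country} → now {AlbumID, Country, Genre, LabelID}.
Country, LabelID --> Duration applies; add {Duration} → now {AlbumID, Country, Duration, Genre, LabelID}.
No further FD applies.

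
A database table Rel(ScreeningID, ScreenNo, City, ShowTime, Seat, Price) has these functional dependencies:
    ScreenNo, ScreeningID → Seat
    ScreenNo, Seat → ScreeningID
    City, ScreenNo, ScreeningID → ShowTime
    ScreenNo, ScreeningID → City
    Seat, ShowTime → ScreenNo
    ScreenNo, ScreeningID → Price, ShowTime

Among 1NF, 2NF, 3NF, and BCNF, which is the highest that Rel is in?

BCNF

Candidate keys: {ScreenNo, ScreeningID}, {ScreenNo, Seat}, {Seat, ShowTime}. Prime attributes: {ScreenNo, ScreeningID, Seat, ShowTime}.
Every FD has a superkey on the left, so the relation is in BCNF.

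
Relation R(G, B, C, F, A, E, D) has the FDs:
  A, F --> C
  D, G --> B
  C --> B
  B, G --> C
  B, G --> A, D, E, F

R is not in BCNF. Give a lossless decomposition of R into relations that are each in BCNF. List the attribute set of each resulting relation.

{A, C, F}; {A, D, E, F, G}; {B, C}

Candidate keys of the original relation: {A, F, G}, {B, G}, {C, G}, {D, G}.
{A, B, C, D, E, F, G}: {A, F} determines {A, B, C, F} here but is not a superkey — split on A, F --> B, C, giving {A, B, C, F} and {A, D, E, F, G}.
{A, B, C, F}: {C} determines {B, C} here but is not a superkey — split on C --> B, giving {B, C} and {A, C, F}.
{B, C}: every determinant is a superkey — BCNF.
{A, C, F}: every determinant is a superkey — BCNF.
{A, D, E, F, G}: every determinant is a superkey — BCNF.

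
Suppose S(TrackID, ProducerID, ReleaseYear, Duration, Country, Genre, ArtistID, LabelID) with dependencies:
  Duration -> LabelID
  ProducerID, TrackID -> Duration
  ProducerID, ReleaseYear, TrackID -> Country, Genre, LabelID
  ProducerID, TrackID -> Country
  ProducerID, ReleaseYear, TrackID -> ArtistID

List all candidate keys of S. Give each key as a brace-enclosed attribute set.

{ProducerID, ReleaseYear, TrackID}

Attributes never on any right-hand side: {ProducerID, ReleaseYear, TrackID} — every candidate key must contain all of them.
{ProducerID, ReleaseYear, TrackID} is a candidate key since {ProducerID, ReleaseYear, TrackID}⁺ = {ArtistID, Country, Duration, Genre, LabelID, ProducerID, ReleaseYear, TrackID} covers every attribute.
Every other attribute set either contains this one or has a smaller closure.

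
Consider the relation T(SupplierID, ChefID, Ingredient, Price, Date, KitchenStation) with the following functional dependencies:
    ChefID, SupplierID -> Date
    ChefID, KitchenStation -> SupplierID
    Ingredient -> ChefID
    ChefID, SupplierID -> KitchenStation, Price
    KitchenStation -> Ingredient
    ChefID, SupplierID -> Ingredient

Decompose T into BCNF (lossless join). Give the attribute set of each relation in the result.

{ChefID, Ingredient}; {Date, Ingredient, KitchenStation, Price, SupplierID}

Candidate keys of the original relation: {ChefID, SupplierID}, {Ingredient, SupplierID}, {KitchenStation}.
{ChefID, Date, Ingredient, KitchenStation, Price, SupplierID}: {Ingredient} determines {ChefID, Ingredient} here but is not a superkey — split on Ingredient -> ChefID, giving {ChefID, Ingredient} and {Date, Ingredient, KitchenStation, Price, SupplierID}.
{ChefID, Ingredient} has no BCNF violation.
{Date, Ingredient, KitchenStation, Price, SupplierID} has no BCNF violation.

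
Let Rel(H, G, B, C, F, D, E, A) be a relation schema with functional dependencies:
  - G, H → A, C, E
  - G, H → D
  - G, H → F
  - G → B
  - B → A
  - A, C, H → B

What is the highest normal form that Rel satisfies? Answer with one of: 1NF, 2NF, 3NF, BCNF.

Candidate key: {G, H}. Prime attributes: {G, H}.
G → B: {G}⁺ = {A, B, G}, which is not all of the attributes, so the left side is not a superkey — BCNF is violated.
G → B has non-prime {B} on the right and a non-superkey on the left, so 3NF fails.
The proper key subset {G} of {G, H} determines non-prime {A, B}, so the relation is not even in 2NF.

1NF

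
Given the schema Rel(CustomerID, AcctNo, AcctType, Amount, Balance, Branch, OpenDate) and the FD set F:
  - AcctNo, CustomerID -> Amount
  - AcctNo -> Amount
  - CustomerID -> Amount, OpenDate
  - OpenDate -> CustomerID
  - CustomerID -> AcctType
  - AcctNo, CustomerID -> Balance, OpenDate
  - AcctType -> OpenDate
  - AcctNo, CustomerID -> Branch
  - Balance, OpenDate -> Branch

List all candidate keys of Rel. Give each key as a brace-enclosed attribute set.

{AcctNo, AcctType}, {AcctNo, CustomerID}, {AcctNo, OpenDate}

No FD produces {AcctNo}, so it must be in every candidate key.
{AcctNo, AcctType} is a candidate key since {AcctNo, AcctType}⁺ = {AcctNo, AcctType, Amount, Balance, Branch, CustomerID, OpenDate} covers every attribute.
{AcctNo, CustomerID} is a candidate key since {AcctNo, CustomerID}⁺ = {AcctNo, AcctType, Amount, Balance, Branch, CustomerID, OpenDate} covers every attribute.
{AcctNo, OpenDate} is a candidate key since {AcctNo, OpenDate}⁺ = {AcctNo, AcctType, Amount, Balance, Branch, CustomerID, OpenDate} covers every attribute.
These are minimal and exhaustive — every other superkey contains one of them.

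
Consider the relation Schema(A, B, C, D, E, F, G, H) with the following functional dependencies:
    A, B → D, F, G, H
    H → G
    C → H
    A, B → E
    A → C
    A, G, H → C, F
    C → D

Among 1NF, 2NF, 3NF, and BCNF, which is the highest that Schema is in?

Candidate key: {A, B}. Prime attributes: {A, B}.
For H → G we have {H}⁺ = {G, H}; {H} is not a superkey, so BCNF fails.
H → G determines the non-prime attribute {G} from a non-superkey — 3NF is violated.
{A} is a proper subset of the key {A, B}, and {A}⁺ contains the non-prime attributes {C, D, F, G, H} — a partial dependency, so 2NF is violated.

1NF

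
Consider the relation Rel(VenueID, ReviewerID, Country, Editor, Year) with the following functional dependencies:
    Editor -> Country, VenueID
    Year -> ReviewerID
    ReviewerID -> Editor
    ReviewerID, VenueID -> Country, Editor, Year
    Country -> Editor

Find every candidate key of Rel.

{ReviewerID}, {Year}

Closure of {ReviewerID} is {Country, Editor, ReviewerID, VenueID, Year}, the whole schema; {ReviewerID} is a candidate key.
Closure of {Year} is {Country, Editor, ReviewerID, VenueID, Year}, the whole schema; {Year} is a candidate key.
No proper subset of any of these is a key, and no other minimal superkey exists.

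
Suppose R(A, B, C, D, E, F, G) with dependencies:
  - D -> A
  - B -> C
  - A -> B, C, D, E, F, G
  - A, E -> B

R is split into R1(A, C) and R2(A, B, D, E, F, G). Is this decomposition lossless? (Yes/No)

The shared attributes are {A} and {A}⁺ = {A, B, C, D, E, F, G}.
This includes all of R1, so the common attributes are a superkey of R1 — the join is lossless.

Yes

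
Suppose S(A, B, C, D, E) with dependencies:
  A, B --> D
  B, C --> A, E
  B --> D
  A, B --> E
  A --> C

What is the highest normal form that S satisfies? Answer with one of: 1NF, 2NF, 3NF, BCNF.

Candidate keys: {A, B}, {B, C}. Prime attributes: {A, B, C}.
B --> D: {B}⁺ = {B, D}, which is not all of the attributes, so the left side is not a superkey — BCNF is violated.
B --> D determines the non-prime attribute {D} from a non-superkey — 3NF is violated.
{B} is a proper subset of the key {A, B}, and {B}⁺ contains the non-prime attribute {D} — a partial dependency, so 2NF is violated.

1NF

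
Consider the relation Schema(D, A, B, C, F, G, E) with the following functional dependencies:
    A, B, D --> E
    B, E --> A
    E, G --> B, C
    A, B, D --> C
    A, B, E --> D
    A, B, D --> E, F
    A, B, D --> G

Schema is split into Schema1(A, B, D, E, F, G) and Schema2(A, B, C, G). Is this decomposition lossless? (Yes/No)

No

Common attributes: {A, B, G}; their closure is {A, B, G}.
Neither Schema1 nor Schema2 is contained in that closure, so the decomposition is lossy.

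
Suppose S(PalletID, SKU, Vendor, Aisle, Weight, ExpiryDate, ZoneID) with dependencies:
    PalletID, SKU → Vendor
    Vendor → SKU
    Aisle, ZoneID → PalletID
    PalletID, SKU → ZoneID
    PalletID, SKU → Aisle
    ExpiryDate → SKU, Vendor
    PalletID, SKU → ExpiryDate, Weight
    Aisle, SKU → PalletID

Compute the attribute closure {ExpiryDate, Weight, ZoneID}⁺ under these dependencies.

{ExpiryDate, SKU, Vendor, Weight, ZoneID}

Start with {ExpiryDate, Weight, ZoneID}.
ExpiryDate → SKU, Vendor applies; add {SKU, Vendor} → now {ExpiryDate, SKU, Vendor, Weight, ZoneID}.
No further FD applies.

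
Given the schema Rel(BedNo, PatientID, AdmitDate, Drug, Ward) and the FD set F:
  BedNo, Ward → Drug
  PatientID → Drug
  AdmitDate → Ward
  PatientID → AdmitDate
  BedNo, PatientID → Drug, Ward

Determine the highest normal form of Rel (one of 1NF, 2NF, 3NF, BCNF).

Candidate key: {BedNo, PatientID}. Prime attributes: {BedNo, PatientID}.
BedNo, Ward → Drug: {BedNo, Ward}⁺ = {BedNo, Drug, Ward}, which is not all of the attributes, so the left side is not a superkey — BCNF is violated.
BedNo, Ward → Drug has non-prime {Drug} on the right and a non-superkey on the left, so 3NF fails.
{PatientID} is a proper subset of the key {BedNo, PatientID}, and {PatientID}⁺ contains the non-prime attributes {AdmitDate, Drug, Ward} — a partial dependency, so 2NF is violated.

1NF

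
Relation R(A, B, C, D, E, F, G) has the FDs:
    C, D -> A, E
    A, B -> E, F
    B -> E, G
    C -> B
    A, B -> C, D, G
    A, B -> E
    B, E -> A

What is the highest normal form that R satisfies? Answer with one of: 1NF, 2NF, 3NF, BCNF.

BCNF

Candidate keys: {B}, {C}. Prime attributes: {B, C}.
Each dependency's left side is a superkey — BCNF holds.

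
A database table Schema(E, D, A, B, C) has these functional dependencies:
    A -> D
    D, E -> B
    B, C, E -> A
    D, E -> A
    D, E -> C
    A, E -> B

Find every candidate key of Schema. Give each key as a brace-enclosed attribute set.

{E} never appears on the right of any FD, so every key must include it.
{A, E}⁺ = {A, B, C, D, E} — all of the relation — so {A, E} is a candidate key.
{D, E}⁺ = {A, B, C, D, E} — all of the relation — so {D, E} is a candidate key.
{B, C, E}⁺ = {A, B, C, D, E} — all of the relation — so {B, C, E} is a candidate key.
No proper subset of any of these is a key, and no other minimal superkey exists.

{A, E}, {B, C, E}, {D, E}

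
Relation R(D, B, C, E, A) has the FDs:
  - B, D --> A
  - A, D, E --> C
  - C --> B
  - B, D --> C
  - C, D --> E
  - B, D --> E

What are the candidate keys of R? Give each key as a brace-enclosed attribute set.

No FD produces {D}, so it must be in every candidate key.
Closure of {B, D} is {A, B, C, D, E}, the whole schema; {B, D} is a candidate key.
Closure of {C, D} is {A, B, C, D, E}, the whole schema; {C, D} is a candidate key.
Closure of {A, D, E} is {A, B, C, D, E}, the whole schema; {A, D, E} is a candidate key.
No proper subset of any of these is a key, and no other minimal superkey exists.

{A, D, E}, {B, D}, {C, D}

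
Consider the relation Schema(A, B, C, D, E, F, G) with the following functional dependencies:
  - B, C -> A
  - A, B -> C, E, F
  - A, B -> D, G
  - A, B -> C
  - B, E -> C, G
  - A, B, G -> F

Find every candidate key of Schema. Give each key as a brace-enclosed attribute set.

{B} never appears on the right of any FD, so every key must include it.
{A, B} is a candidate key since {A, B}⁺ = {A, B, C, D, E, F, G} covers every attribute.
{B, C} is a candidate key since {B, C}⁺ = {A, B, C, D, E, F, G} covers every attribute.
{B, E} is a candidate key since {B, E}⁺ = {A, B, C, D, E, F, G} covers every attribute.
These are minimal and exhaustive — every other superkey contains one of them.

{A, B}, {B, C}, {B, E}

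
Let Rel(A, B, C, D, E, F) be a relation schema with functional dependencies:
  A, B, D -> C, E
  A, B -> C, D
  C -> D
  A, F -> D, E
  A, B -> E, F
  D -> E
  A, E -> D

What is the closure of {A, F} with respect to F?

{A, D, E, F}

Start with {A, F}.
A, F -> D, E applies; add {D, E} → now {A, D, E, F}.
No further FD applies.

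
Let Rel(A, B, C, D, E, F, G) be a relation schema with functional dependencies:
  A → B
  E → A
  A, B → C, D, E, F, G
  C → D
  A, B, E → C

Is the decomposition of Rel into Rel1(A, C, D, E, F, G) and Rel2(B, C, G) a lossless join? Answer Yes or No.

Common attributes: {C, G}; their closure is {C, D, G}.
The closure covers neither Rel1 nor Rel2 entirely; the join is not lossless.

No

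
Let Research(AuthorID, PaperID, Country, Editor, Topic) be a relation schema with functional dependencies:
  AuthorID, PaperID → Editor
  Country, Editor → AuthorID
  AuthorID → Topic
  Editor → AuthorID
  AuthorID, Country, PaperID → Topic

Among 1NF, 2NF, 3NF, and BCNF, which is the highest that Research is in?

1NF

Candidate keys: {AuthorID, Country, PaperID}, {Country, Editor, PaperID}. Prime attributes: {AuthorID, Country, Editor, PaperID}.
AuthorID, PaperID → Editor breaks BCNF: {AuthorID, PaperID}⁺ = {AuthorID, Editor, PaperID, Topic}, so {AuthorID, PaperID} is not a superkey.
Because {Topic} is non-prime and the left side of AuthorID → Topic is not a superkey, the relation is not in 3NF.
The proper key subset {AuthorID} of {AuthorID, Country, PaperID} determines non-prime {Topic}, so the relation is not even in 2NF.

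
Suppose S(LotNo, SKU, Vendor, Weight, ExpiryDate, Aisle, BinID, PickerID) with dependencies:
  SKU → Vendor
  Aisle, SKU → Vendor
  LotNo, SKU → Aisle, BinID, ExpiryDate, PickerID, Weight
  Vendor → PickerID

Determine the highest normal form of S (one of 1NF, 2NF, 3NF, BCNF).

1NF

Candidate key: {LotNo, SKU}. Prime attributes: {LotNo, SKU}.
SKU → Vendor: {SKU}⁺ = {PickerID, SKU, Vendor}, which is not all of the attributes, so the left side is not a superkey — BCNF is violated.
Because {Vendor} is non-prime and the left side of SKU → Vendor is not a superkey, the relation is not in 3NF.
The proper key subset {SKU} of {LotNo, SKU} determines non-prime {PickerID, Vendor}, so the relation is not even in 2NF.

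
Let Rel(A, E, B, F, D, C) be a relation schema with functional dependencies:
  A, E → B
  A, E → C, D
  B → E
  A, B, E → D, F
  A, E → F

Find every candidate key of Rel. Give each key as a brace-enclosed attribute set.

Attributes never on any right-hand side: {A} — every candidate key must contain it.
{A, B}⁺ = {A, B, C, D, E, F} — all of the relation — so {A, B} is a candidate key.
{A, E}⁺ = {A, B, C, D, E, F} — all of the relation — so {A, E} is a candidate key.
These are minimal and exhaustive — every other superkey contains one of them.

{A, B}, {A, E}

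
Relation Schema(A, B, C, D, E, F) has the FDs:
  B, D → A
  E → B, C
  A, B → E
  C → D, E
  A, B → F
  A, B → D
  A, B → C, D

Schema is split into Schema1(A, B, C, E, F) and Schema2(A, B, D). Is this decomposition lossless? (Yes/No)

Yes

Schema1 ∩ Schema2 = {A, B}; its closure under F is {A, B, C, D, E, F}.
Schema1 is contained in that closure, so Schema1 ∩ Schema2 → Schema1 holds and the join is lossless.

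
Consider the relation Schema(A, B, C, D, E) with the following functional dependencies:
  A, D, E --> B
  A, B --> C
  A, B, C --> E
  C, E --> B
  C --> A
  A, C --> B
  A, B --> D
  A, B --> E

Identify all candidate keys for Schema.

{A, B}, {A, D, E}, {C}

{C} is a candidate key since {C}⁺ = {A, B, C, D, E} covers every attribute.
{A, B} is a candidate key since {A, B}⁺ = {A, B, C, D, E} covers every attribute.
{A, D, E} is a candidate key since {A, D, E}⁺ = {A, B, C, D, E} covers every attribute.
No proper subset of any of these is a key, and no other minimal superkey exists.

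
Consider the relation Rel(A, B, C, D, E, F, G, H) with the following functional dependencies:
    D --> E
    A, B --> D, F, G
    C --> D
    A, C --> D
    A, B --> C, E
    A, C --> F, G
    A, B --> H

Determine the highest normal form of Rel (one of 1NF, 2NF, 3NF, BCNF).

2NF

Candidate key: {A, B}. Prime attributes: {A, B}.
D --> E breaks BCNF: {D}⁺ = {D, E}, so {D} is not a superkey.
D --> E determines the non-prime attribute {E} from a non-superkey — 3NF is violated.
Checking every proper subset of each key, none determines a non-prime attribute — 2NF is satisfied.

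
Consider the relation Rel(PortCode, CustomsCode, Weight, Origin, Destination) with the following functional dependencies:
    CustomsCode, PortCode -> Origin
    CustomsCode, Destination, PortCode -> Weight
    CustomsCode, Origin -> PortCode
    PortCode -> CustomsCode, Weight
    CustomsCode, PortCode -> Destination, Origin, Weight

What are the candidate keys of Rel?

{PortCode} is a candidate key since {PortCode}⁺ = {CustomsCode, Destination, Origin, PortCode, Weight} covers every attribute.
{CustomsCode, Origin} is a candidate key since {CustomsCode, Origin}⁺ = {CustomsCode, Destination, Origin, PortCode, Weight} covers every attribute.
These are minimal and exhaustive — every other superkey contains one of them.

{CustomsCode, Origin}, {PortCode}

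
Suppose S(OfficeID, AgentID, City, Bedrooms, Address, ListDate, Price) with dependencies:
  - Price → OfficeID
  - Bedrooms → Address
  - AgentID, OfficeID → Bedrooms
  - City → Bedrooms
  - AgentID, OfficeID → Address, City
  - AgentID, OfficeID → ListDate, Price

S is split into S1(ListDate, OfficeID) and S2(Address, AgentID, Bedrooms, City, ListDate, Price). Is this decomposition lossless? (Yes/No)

No

Common attributes: {ListDate}; their closure is {ListDate}.
The closure covers neither S1 nor S2 entirely; the join is not lossless.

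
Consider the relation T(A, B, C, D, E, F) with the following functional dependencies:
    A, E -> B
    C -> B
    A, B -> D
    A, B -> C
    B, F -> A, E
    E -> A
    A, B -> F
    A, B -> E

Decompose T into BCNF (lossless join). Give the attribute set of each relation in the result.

Candidate keys of the original relation: {A, B}, {A, C}, {B, F}, {C, F}, {E}.
{A, B, C, D, E, F}: {C} determines {B, C} here but is not a superkey — split on C -> B, giving {B, C} and {A, C, D, E, F}.
{B, C}: every determinant is a superkey — BCNF.
{A, C, D, E, F}: every determinant is a superkey — BCNF.

{A, C, D, E, F}; {B, C}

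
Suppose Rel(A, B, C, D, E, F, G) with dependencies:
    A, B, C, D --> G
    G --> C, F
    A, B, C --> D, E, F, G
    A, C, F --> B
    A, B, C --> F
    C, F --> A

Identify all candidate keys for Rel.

{A, B, C}, {C, F}, {G}

Closure of {G} is {A, B, C, D, E, F, G}, the whole schema; {G} is a candidate key.
Closure of {C, F} is {A, B, C, D, E, F, G}, the whole schema; {C, F} is a candidate key.
Closure of {A, B, C} is {A, B, C, D, E, F, G}, the whole schema; {A, B, C} is a candidate key.
No proper subset of any of these is a key, and no other minimal superkey exists.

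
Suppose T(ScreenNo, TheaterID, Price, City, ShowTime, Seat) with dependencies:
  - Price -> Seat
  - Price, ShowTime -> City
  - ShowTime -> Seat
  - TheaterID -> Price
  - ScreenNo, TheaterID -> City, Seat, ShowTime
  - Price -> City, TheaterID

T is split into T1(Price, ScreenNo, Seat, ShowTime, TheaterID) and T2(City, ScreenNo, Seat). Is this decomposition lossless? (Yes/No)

No

The shared attributes are {ScreenNo, Seat} and {ScreenNo, Seat}⁺ = {ScreenNo, Seat}.
Neither T1 nor T2 is contained in that closure, so the decomposition is lossy.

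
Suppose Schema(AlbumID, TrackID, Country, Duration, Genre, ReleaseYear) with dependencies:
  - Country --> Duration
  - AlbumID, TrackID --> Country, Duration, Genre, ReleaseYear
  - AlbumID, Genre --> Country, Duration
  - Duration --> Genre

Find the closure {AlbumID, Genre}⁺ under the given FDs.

{AlbumID, Country, Duration, Genre}

Start with {AlbumID, Genre}.
AlbumID, Genre --> Country, Duration applies; add {Country, Duration} → now {AlbumID, Country, Duration, Genre}.
No further FD applies.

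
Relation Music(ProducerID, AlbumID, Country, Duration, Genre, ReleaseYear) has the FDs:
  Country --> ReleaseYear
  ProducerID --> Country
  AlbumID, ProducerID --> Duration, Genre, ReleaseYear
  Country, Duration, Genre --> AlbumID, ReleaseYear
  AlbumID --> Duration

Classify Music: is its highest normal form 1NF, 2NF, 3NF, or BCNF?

1NF

Candidate keys: {AlbumID, ProducerID}, {Duration, Genre, ProducerID}. Prime attributes: {AlbumID, Duration, Genre, ProducerID}.
Country --> ReleaseYear breaks BCNF: {Country}⁺ = {Country, ReleaseYear}, so {Country} is not a superkey.
Country --> ReleaseYear determines the non-prime attribute {ReleaseYear} from a non-superkey — 3NF is violated.
{ProducerID} is a proper subset of the key {AlbumID, ProducerID}, and {ProducerID}⁺ contains the non-prime attributes {Country, ReleaseYear} — a partial dependency, so 2NF is violated.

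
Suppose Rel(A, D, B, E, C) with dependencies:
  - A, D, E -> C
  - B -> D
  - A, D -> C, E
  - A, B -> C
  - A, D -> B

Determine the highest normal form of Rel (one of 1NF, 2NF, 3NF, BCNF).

3NF

Candidate keys: {A, B}, {A, D}. Prime attributes: {A, B, D}.
B -> D breaks BCNF: {B}⁺ = {B, D}, so {B} is not a superkey.
Its right-hand attributes {D} are all prime, as are those of every other non-superkey FD — the relation is in 3NF.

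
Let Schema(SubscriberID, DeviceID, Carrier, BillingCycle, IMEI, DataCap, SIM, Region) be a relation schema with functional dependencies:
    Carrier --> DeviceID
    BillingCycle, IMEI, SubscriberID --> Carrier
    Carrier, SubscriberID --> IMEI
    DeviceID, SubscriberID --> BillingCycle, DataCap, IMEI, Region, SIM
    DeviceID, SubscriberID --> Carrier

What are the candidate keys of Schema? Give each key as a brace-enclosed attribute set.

{BillingCycle, IMEI, SubscriberID}, {Carrier, SubscriberID}, {DeviceID, SubscriberID}

No FD produces {SubscriberID}, so it must be in every candidate key.
{Carrier, SubscriberID}⁺ = {BillingCycle, Carrier, DataCap, DeviceID, IMEI, Region, SIM, SubscriberID}, which is every attribute, so {Carrier, SubscriberID} is a candidate key.
{DeviceID, SubscriberID}⁺ = {BillingCycle, Carrier, DataCap, DeviceID, IMEI, Region, SIM, SubscriberID}, which is every attribute, so {DeviceID, SubscriberID} is a candidate key.
{BillingCycle, IMEI, SubscriberID}⁺ = {BillingCycle, Carrier, DataCap, DeviceID, IMEI, Region, SIM, SubscriberID}, which is every attribute, so {BillingCycle, IMEI, SubscriberID} is a candidate key.
Any other superkey properly contains one of these, so there are no further candidate keys.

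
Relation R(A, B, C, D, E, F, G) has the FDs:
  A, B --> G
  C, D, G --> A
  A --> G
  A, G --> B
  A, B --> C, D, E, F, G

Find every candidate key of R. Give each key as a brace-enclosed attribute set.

{A}⁺ = {A, B, C, D, E, F, G}, which is every attribute, so {A} is a candidate key.
{C, D, G}⁺ = {A, B, C, D, E, F, G}, which is every attribute, so {C, D, G} is a candidate key.
No proper subset of any of these is a key, and no other minimal superkey exists.

{A}, {C, D, G}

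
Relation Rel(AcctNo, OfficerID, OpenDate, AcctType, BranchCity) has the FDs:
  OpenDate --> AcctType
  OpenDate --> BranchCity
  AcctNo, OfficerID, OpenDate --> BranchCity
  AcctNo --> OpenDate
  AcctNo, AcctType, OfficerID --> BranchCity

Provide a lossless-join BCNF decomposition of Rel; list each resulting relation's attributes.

{AcctNo, OfficerID}; {AcctNo, OpenDate}; {AcctType, BranchCity, OpenDate}

Candidate key of the original relation: {AcctNo, OfficerID}.
{AcctNo, AcctType, BranchCity, OfficerID, OpenDate}: {OpenDate} determines {AcctType, BranchCity, OpenDate} here but is not a superkey — split on OpenDate --> AcctType, BranchCity, giving {AcctType, BranchCity, OpenDate} and {AcctNo, OfficerID, OpenDate}.
{AcctType, BranchCity, OpenDate}: every determinant is a superkey — BCNF.
{AcctNo, OfficerID, OpenDate}: {AcctNo} determines {AcctNo, OpenDate} here but is not a superkey — split on AcctNo --> OpenDate, giving {AcctNo, OpenDate} and {AcctNo, OfficerID}.
{AcctNo, OpenDate}: every determinant is a superkey — BCNF.
{AcctNo, OfficerID}: every determinant is a superkey — BCNF.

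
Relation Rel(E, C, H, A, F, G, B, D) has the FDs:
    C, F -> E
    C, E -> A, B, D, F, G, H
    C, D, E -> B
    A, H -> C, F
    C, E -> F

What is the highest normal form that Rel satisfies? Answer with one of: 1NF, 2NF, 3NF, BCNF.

Candidate keys: {A, H}, {C, E}, {C, F}. Prime attributes: {A, C, E, F, H}.
Every FD has a superkey on the left, so the relation is in BCNF.

BCNF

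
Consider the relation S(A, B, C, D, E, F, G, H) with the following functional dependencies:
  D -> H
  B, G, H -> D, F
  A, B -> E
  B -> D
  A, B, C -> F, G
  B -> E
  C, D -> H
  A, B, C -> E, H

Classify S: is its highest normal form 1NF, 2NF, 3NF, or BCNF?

1NF

Candidate key: {A, B, C}. Prime attributes: {A, B, C}.
D -> H: {D}⁺ = {D, H}, which is not all of the attributes, so the left side is not a superkey — BCNF is violated.
D -> H determines the non-prime attribute {H} from a non-superkey — 3NF is violated.
Since {B} ⊂ {A, B, C} and {B}⁺ ⊇ {D, E, H} with {D, E, H} non-prime, there is a partial dependency; 2NF fails.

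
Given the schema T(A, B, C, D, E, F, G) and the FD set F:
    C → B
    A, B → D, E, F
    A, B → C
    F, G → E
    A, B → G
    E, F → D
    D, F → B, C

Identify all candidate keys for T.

{A, B}, {A, C}, {A, D, F}, {A, E, F}, {A, F, G}

No FD produces {A}, so it must be in every candidate key.
Closure of {A, B} is {A, B, C, D, E, F, G}, the whole schema; {A, B} is a candidate key.
Closure of {A, C} is {A, B, C, D, E, F, G}, the whole schema; {A, C} is a candidate key.
Closure of {A, D, F} is {A, B, C, D, E, F, G}, the whole schema; {A, D, F} is a candidate key.
Closure of {A, E, F} is {A, B, C, D, E, F, G}, the whole schema; {A, E, F} is a candidate key.
Closure of {A, F, G} is {A, B, C, D, E, F, G}, the whole schema; {A, F, G} is a candidate key.
No proper subset of any of these is a key, and no other minimal superkey exists.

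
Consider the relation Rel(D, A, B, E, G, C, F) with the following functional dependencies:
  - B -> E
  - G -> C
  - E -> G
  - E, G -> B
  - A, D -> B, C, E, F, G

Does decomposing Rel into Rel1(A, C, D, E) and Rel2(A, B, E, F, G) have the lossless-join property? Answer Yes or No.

No

The shared attributes are {A, E} and {A, E}⁺ = {A, B, C, E, G}.
Rel1 ⊄ {A, B, C, E, G} and Rel2 ⊄ {A, B, C, E, G}, so the split is lossy.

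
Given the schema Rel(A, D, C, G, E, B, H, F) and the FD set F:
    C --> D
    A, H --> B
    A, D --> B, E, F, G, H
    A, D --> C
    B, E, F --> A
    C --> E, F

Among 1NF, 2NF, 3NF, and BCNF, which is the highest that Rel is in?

3NF

Candidate keys: {A, C}, {A, D}, {B, C}, {B, D, E, F}. Prime attributes: {A, B, C, D, E, F}.
C --> D: {C}⁺ = {C, D, E, F}, which is not all of the attributes, so the left side is not a superkey — BCNF is violated.
Since {D} ⊆ prime attributes and every other non-superkey FD also has a prime right side, the schema is in 3NF.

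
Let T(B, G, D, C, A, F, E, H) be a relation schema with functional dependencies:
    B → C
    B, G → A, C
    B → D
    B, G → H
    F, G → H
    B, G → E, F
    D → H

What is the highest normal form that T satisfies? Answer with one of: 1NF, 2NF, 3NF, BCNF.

Candidate key: {B, G}. Prime attributes: {B, G}.
For B → C we have {B}⁺ = {B, C, D, H}; {B} is not a superkey, so BCNF fails.
B → C has non-prime {C} on the right and a non-superkey on the left, so 3NF fails.
The proper key subset {B} of {B, G} determines non-prime {C, D, H}, so the relation is not even in 2NF.

1NF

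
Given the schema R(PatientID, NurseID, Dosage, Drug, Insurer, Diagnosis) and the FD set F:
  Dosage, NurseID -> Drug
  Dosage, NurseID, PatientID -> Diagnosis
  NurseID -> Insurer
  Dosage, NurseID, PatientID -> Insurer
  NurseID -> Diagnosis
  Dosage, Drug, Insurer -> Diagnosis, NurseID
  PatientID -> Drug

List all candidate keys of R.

Attributes never on any right-hand side: {Dosage, PatientID} — every candidate key must contain all of them.
{Dosage, Insurer, PatientID}⁺ = {Diagnosis, Dosage, Drug, Insurer, NurseID, PatientID} — all of the relation — so {Dosage, Insurer, PatientID} is a candidate key.
{Dosage, NurseID, PatientID}⁺ = {Diagnosis, Dosage, Drug, Insurer, NurseID, PatientID} — all of the relation — so {Dosage, NurseID, PatientID} is a candidate key.
These are minimal and exhaustive — every other superkey contains one of them.

{Dosage, Insurer, PatientID}, {Dosage, NurseID, PatientID}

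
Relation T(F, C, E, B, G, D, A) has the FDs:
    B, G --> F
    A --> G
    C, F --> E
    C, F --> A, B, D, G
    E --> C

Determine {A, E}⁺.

{A, C, E, G}

Start with {A, E}.
A --> G applies; add {G} → now {A, E, G}.
E --> C applies; add {C} → now {A, C, E, G}.
No further FD applies.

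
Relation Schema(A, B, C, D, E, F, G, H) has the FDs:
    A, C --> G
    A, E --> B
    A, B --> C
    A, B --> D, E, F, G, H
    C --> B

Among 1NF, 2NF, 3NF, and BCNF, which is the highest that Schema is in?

3NF

Candidate keys: {A, B}, {A, C}, {A, E}. Prime attributes: {A, B, C, E}.
C --> B breaks BCNF: {C}⁺ = {B, C}, so {C} is not a superkey.
But every attribute on its right side ({B}) is prime, and the same holds for every other non-superkey FD, so 3NF still holds.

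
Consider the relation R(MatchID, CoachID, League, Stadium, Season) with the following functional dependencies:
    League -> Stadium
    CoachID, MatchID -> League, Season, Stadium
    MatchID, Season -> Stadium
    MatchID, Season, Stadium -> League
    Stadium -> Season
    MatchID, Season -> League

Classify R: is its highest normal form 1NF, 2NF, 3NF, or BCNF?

2NF

Candidate key: {CoachID, MatchID}. Prime attributes: {CoachID, MatchID}.
League -> Stadium breaks BCNF: {League}⁺ = {League, Season, Stadium}, so {League} is not a superkey.
League -> Stadium has non-prime {Stadium} on the right and a non-superkey on the left, so 3NF fails.
Checking every proper subset of each key, none determines a non-prime attribute — 2NF is satisfied.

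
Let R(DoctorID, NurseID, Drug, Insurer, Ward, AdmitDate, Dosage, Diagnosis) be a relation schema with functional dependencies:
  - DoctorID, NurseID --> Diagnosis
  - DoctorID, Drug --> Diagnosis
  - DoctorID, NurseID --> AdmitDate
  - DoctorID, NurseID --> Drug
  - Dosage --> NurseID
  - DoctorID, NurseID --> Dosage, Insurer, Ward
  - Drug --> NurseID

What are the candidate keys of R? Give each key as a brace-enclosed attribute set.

{DoctorID, Dosage}, {DoctorID, Drug}, {DoctorID, NurseID}

Attributes never on any right-hand side: {DoctorID} — every candidate key must contain it.
{DoctorID, Dosage}⁺ = {AdmitDate, Diagnosis, DoctorID, Dosage, Drug, Insurer, NurseID, Ward} — all of the relation — so {DoctorID, Dosage} is a candidate key.
{DoctorID, Drug}⁺ = {AdmitDate, Diagnosis, DoctorID, Dosage, Drug, Insurer, NurseID, Ward} — all of the relation — so {DoctorID, Drug} is a candidate key.
{DoctorID, NurseID}⁺ = {AdmitDate, Diagnosis, DoctorID, Dosage, Drug, Insurer, NurseID, Ward} — all of the relation — so {DoctorID, NurseID} is a candidate key.
Any other superkey properly contains one of these, so there are no further candidate keys.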